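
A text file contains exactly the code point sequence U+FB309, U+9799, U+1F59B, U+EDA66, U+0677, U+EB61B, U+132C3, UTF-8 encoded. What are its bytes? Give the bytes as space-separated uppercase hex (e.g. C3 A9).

F3 BB 8C 89 E9 9E 99 F0 9F 96 9B F3 AD A9 A6 D9 B7 F3 AB 98 9B F0 93 8B 83

U+FB309: 4-byte form → F3 BB 8C 89.
U+9799: 3-byte form → E9 9E 99.
U+1F59B: 4-byte form → F0 9F 96 9B.
U+EDA66: 4-byte form → F3 AD A9 A6.
U+0677: 2-byte form → D9 B7.
U+EB61B: 4-byte form → F3 AB 98 9B.
U+132C3: 4-byte form → F0 93 8B 83.
Concatenated (25 bytes): F3 BB 8C 89 E9 9E 99 F0 9F 96 9B F3 AD A9 A6 D9 B7 F3 AB 98 9B F0 93 8B 83.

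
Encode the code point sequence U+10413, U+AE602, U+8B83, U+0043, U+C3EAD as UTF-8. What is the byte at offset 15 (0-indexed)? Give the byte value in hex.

0xAD

U+10413 → 4-byte form F0 90 90 93 at offsets 0–3.
U+AE602 → 4-byte form F2 AE 98 82 at offsets 4–7.
U+8B83 → 3-byte form E8 AE 83 at offsets 8–10.
U+0043 → 1-byte form 43 at offsets 11–11.
U+C3EAD → 4-byte form F3 83 BA AD at offsets 12–15.
Offset 15 falls in char 5's range; it's byte 4 of F3 83 BA AD = 0xAD.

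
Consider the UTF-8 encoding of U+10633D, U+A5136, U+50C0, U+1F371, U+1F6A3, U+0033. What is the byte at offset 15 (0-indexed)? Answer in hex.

U+10633D → 4-byte form F4 86 8C BD at offsets 0–3.
U+A5136 → 4-byte form F2 A5 84 B6 at offsets 4–7.
U+50C0 → 3-byte form E5 83 80 at offsets 8–10.
U+1F371 → 4-byte form F0 9F 8D B1 at offsets 11–14.
U+1F6A3 → 4-byte form F0 9F 9A A3 at offsets 15–18.
Offset 15 falls in char 5's range; it's byte 1 of F0 9F 9A A3 = 0xF0.

0xF0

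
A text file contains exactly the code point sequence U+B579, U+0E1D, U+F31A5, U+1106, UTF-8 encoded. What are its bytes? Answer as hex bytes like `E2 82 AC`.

U+B579: 3-byte form → EB 95 B9.
U+0E1D: 3-byte form → E0 B8 9D.
U+F31A5: 4-byte form → F3 B3 86 A5.
U+1106: 3-byte form → E1 84 86.
Concatenated (13 bytes): EB 95 B9 E0 B8 9D F3 B3 86 A5 E1 84 86.

EB 95 B9 E0 B8 9D F3 B3 86 A5 E1 84 86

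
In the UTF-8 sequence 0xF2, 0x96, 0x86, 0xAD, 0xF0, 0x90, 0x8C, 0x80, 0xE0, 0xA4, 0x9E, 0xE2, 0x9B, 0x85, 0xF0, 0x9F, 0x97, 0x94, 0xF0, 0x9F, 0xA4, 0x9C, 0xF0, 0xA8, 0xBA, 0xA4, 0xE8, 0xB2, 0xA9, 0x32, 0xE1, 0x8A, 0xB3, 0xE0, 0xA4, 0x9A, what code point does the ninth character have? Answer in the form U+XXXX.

Offset 0: leading byte 0xF2 = 11110010 → 4-byte char #1 = F2 96 86 AD.
Offset 4: leading byte 0xF0 = 11110000 → 4-byte char #2 = F0 90 8C 80.
Offset 8: leading byte 0xE0 = 11100000 → 3-byte char #3 = E0 A4 9E.
Offset 11: leading byte 0xE2 = 11100010 → 3-byte char #4 = E2 9B 85.
Offset 14: leading byte 0xF0 = 11110000 → 4-byte char #5 = F0 9F 97 94.
Offset 18: leading byte 0xF0 = 11110000 → 4-byte char #6 = F0 9F A4 9C.
Offset 22: leading byte 0xF0 = 11110000 → 4-byte char #7 = F0 A8 BA A4.
Offset 26: leading byte 0xE8 = 11101000 → 3-byte char #8 = E8 B2 A9.
Offset 29: leading byte 0x32 = 00110010 → 1-byte char #9 = 32.
Leading byte 0x32 = 00110010 matches 0xxxxxxx → 1-byte sequence.
Byte 1: 0x32 = 00110010, payload 0110010 (7 bits).
Concatenate: 0110010 = 0x32 (7 bits → U+0032).

U+0032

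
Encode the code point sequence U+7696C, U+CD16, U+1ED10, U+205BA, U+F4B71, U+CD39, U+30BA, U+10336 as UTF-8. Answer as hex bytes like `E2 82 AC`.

U+7696C: 4-byte form → F1 B6 A5 AC.
U+CD16: 3-byte form → EC B4 96.
U+1ED10: 4-byte form → F0 9E B4 90.
U+205BA: 4-byte form → F0 A0 96 BA.
U+F4B71: 4-byte form → F3 B4 AD B1.
U+CD39: 3-byte form → EC B4 B9.
U+30BA: 3-byte form → E3 82 BA.
U+10336: 4-byte form → F0 90 8C B6.
Concatenated (29 bytes): F1 B6 A5 AC EC B4 96 F0 9E B4 90 F0 A0 96 BA F3 B4 AD B1 EC B4 B9 E3 82 BA F0 90 8C B6.

F1 B6 A5 AC EC B4 96 F0 9E B4 90 F0 A0 96 BA F3 B4 AD B1 EC B4 B9 E3 82 BA F0 90 8C B6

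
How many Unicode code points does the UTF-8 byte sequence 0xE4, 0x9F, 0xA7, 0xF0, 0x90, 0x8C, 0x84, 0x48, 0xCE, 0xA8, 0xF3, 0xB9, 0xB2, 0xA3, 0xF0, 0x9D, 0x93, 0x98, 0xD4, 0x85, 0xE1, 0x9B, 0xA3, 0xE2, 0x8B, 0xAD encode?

9

Byte at offset 0: 0xE4 = 11100100 → 3-byte char (#1). Advance 3.
Byte at offset 3: 0xF0 = 11110000 → 4-byte char (#2). Advance 4.
Byte at offset 7: 0x48 = 01001000 → 1-byte char (#3). Advance 1.
Byte at offset 8: 0xCE = 11001110 → 2-byte char (#4). Advance 2.
Byte at offset 10: 0xF3 = 11110011 → 4-byte char (#5). Advance 4.
Byte at offset 14: 0xF0 = 11110000 → 4-byte char (#6). Advance 4.
Byte at offset 18: 0xD4 = 11010100 → 2-byte char (#7). Advance 2.
Byte at offset 20: 0xE1 = 11100001 → 3-byte char (#8). Advance 3.
Byte at offset 23: 0xE2 = 11100010 → 3-byte char (#9). Advance 3.
Reached end at offset 26 after 9 code points.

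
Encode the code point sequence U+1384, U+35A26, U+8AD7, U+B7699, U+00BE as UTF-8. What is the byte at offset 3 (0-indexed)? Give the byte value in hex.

U+1384 → 3-byte form E1 8E 84 at offsets 0–2.
U+35A26 → 4-byte form F0 B5 A8 A6 at offsets 3–6.
Offset 3 falls in char 2's range; it's byte 1 of F0 B5 A8 A6 = 0xF0.

0xF0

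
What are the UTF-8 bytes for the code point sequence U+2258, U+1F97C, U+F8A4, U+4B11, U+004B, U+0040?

U+2258: 3-byte form → E2 89 98.
U+1F97C: 4-byte form → F0 9F A5 BC.
U+F8A4: 3-byte form → EF A2 A4.
U+4B11: 3-byte form → E4 AC 91.
U+004B: 1-byte form → 4B.
U+0040: 1-byte form → 40.
Concatenated (15 bytes): E2 89 98 F0 9F A5 BC EF A2 A4 E4 AC 91 4B 40.

E2 89 98 F0 9F A5 BC EF A2 A4 E4 AC 91 4B 40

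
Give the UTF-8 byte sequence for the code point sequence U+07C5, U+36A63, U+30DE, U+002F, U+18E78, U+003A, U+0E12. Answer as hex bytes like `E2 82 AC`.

DF 85 F0 B6 A9 A3 E3 83 9E 2F F0 98 B9 B8 3A E0 B8 92

U+07C5: 2-byte form → DF 85.
U+36A63: 4-byte form → F0 B6 A9 A3.
U+30DE: 3-byte form → E3 83 9E.
U+002F: 1-byte form → 2F.
U+18E78: 4-byte form → F0 98 B9 B8.
U+003A: 1-byte form → 3A.
U+0E12: 3-byte form → E0 B8 92.
Concatenated (18 bytes): DF 85 F0 B6 A9 A3 E3 83 9E 2F F0 98 B9 B8 3A E0 B8 92.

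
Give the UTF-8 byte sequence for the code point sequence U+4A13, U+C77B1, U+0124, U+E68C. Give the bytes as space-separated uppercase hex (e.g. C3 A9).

U+4A13: 3-byte form → E4 A8 93.
U+C77B1: 4-byte form → F3 87 9E B1.
U+0124: 2-byte form → C4 A4.
U+E68C: 3-byte form → EE 9A 8C.
Concatenated (12 bytes): E4 A8 93 F3 87 9E B1 C4 A4 EE 9A 8C.

E4 A8 93 F3 87 9E B1 C4 A4 EE 9A 8C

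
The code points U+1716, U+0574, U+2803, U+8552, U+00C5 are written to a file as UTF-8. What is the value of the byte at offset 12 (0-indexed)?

0x85

U+1716 → 3-byte form E1 9C 96 at offsets 0–2.
U+0574 → 2-byte form D5 B4 at offsets 3–4.
U+2803 → 3-byte form E2 A0 83 at offsets 5–7.
U+8552 → 3-byte form E8 95 92 at offsets 8–10.
U+00C5 → 2-byte form C3 85 at offsets 11–12.
Offset 12 falls in char 5's range; it's byte 2 of C3 85 = 0x85.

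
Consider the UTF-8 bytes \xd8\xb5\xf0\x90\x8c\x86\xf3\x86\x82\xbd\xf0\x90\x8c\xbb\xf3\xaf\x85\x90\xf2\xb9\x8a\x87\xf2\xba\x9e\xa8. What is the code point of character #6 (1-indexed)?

U+B9287

Offset 0: leading byte 0xD8 = 11011000 → 2-byte char #1 = D8 B5.
Offset 2: leading byte 0xF0 = 11110000 → 4-byte char #2 = F0 90 8C 86.
Offset 6: leading byte 0xF3 = 11110011 → 4-byte char #3 = F3 86 82 BD.
Offset 10: leading byte 0xF0 = 11110000 → 4-byte char #4 = F0 90 8C BB.
Offset 14: leading byte 0xF3 = 11110011 → 4-byte char #5 = F3 AF 85 90.
Offset 18: leading byte 0xF2 = 11110010 → 4-byte char #6 = F2 B9 8A 87.
Leading byte 0xF2 = 11110010 matches 11110xxx → 4-byte sequence.
Byte 1: 0xF2 = 11110010, payload 010 (3 bits).
Byte 2: 0xB9 = 10111001 (10xxxxxx ✓), payload 111001.
Byte 3: 0x8A = 10001010 (10xxxxxx ✓), payload 001010.
Byte 4: 0x87 = 10000111 (10xxxxxx ✓), payload 000111.
Concatenate: 010111001001010000111 = 0xB9287 (21 bits → U+B9287).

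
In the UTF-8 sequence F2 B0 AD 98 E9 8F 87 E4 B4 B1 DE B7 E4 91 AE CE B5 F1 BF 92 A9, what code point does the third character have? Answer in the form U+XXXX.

Offset 0: leading byte 0xF2 = 11110010 → 4-byte char #1 = F2 B0 AD 98.
Offset 4: leading byte 0xE9 = 11101001 → 3-byte char #2 = E9 8F 87.
Offset 7: leading byte 0xE4 = 11100100 → 3-byte char #3 = E4 B4 B1.
Leading byte 0xE4 = 11100100 matches 1110xxxx → 3-byte sequence.
Byte 1: 0xE4 = 11100100, payload 0100 (4 bits).
Byte 2: 0xB4 = 10110100 (10xxxxxx ✓), payload 110100.
Byte 3: 0xB1 = 10110001 (10xxxxxx ✓), payload 110001.
Concatenate: 0100110100110001 = 0x4D31 (16 bits → U+4D31).

U+4D31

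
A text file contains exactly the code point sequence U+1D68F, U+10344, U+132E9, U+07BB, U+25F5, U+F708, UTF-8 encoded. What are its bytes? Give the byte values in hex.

F0 9D 9A 8F F0 90 8D 84 F0 93 8B A9 DE BB E2 97 B5 EF 9C 88

U+1D68F: 4-byte form → F0 9D 9A 8F.
U+10344: 4-byte form → F0 90 8D 84.
U+132E9: 4-byte form → F0 93 8B A9.
U+07BB: 2-byte form → DE BB.
U+25F5: 3-byte form → E2 97 B5.
U+F708: 3-byte form → EF 9C 88.
Concatenated (20 bytes): F0 9D 9A 8F F0 90 8D 84 F0 93 8B A9 DE BB E2 97 B5 EF 9C 88.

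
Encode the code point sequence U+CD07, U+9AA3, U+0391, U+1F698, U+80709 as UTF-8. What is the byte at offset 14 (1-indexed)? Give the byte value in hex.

1-indexed offset 14 is 0-indexed offset 13.
U+CD07 → 3-byte form EC B4 87 at offsets 0–2.
U+9AA3 → 3-byte form E9 AA A3 at offsets 3–5.
U+0391 → 2-byte form CE 91 at offsets 6–7.
U+1F698 → 4-byte form F0 9F 9A 98 at offsets 8–11.
U+80709 → 4-byte form F2 80 9C 89 at offsets 12–15.
Offset 13 falls in char 5's range; it's byte 2 of F2 80 9C 89 = 0x80.

0x80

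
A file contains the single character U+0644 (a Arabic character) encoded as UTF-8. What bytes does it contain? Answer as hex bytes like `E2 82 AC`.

U+0644 = 0x644 = 1604 decimal. In range U+0080–U+07FF → 2-byte form: 110xxxxx 10xxxxxx.
Binary (11 bits): 11001000100.
Split 5+6: 11001 | 000100.
Byte 1: 11011001 = 0xD9.
Byte 2: 10000100 = 0x84.

D9 84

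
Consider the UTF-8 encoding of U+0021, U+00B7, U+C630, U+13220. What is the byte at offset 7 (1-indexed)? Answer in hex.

0xF0

1-indexed offset 7 is 0-indexed offset 6.
U+0021 → 1-byte form 21 at offsets 0–0.
U+00B7 → 2-byte form C2 B7 at offsets 1–2.
U+C630 → 3-byte form EC 98 B0 at offsets 3–5.
U+13220 → 4-byte form F0 93 88 A0 at offsets 6–9.
Offset 6 falls in char 4's range; it's byte 1 of F0 93 88 A0 = 0xF0.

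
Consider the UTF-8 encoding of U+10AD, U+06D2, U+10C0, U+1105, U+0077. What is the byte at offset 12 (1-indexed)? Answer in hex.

0x77

1-indexed offset 12 is 0-indexed offset 11.
U+10AD → 3-byte form E1 82 AD at offsets 0–2.
U+06D2 → 2-byte form DB 92 at offsets 3–4.
U+10C0 → 3-byte form E1 83 80 at offsets 5–7.
U+1105 → 3-byte form E1 84 85 at offsets 8–10.
U+0077 → 1-byte form 77 at offsets 11–11.
Offset 11 falls in char 5's range; it's byte 1 of 77 = 0x77.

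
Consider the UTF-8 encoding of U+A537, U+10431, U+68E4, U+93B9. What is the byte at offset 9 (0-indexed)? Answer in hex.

U+A537 → 3-byte form EA 94 B7 at offsets 0–2.
U+10431 → 4-byte form F0 90 90 B1 at offsets 3–6.
U+68E4 → 3-byte form E6 A3 A4 at offsets 7–9.
Offset 9 falls in char 3's range; it's byte 3 of E6 A3 A4 = 0xA4.

0xA4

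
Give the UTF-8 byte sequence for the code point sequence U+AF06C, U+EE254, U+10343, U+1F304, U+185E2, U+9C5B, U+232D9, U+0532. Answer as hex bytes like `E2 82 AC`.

U+AF06C: 4-byte form → F2 AF 81 AC.
U+EE254: 4-byte form → F3 AE 89 94.
U+10343: 4-byte form → F0 90 8D 83.
U+1F304: 4-byte form → F0 9F 8C 84.
U+185E2: 4-byte form → F0 98 97 A2.
U+9C5B: 3-byte form → E9 B1 9B.
U+232D9: 4-byte form → F0 A3 8B 99.
U+0532: 2-byte form → D4 B2.
Concatenated (29 bytes): F2 AF 81 AC F3 AE 89 94 F0 90 8D 83 F0 9F 8C 84 F0 98 97 A2 E9 B1 9B F0 A3 8B 99 D4 B2.

F2 AF 81 AC F3 AE 89 94 F0 90 8D 83 F0 9F 8C 84 F0 98 97 A2 E9 B1 9B F0 A3 8B 99 D4 B2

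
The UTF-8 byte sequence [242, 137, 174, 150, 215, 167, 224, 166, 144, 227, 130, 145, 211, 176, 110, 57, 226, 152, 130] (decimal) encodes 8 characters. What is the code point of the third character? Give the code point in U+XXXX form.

Offset 0: leading byte 0xF2 = 11110010 → 4-byte char #1 = F2 89 AE 96.
Offset 4: leading byte 0xD7 = 11010111 → 2-byte char #2 = D7 A7.
Offset 6: leading byte 0xE0 = 11100000 → 3-byte char #3 = E0 A6 90.
Leading byte 0xE0 = 11100000 matches 1110xxxx → 3-byte sequence.
Byte 1: 0xE0 = 11100000, payload 0000 (4 bits).
Byte 2: 0xA6 = 10100110 (10xxxxxx ✓), payload 100110.
Byte 3: 0x90 = 10010000 (10xxxxxx ✓), payload 010000.
Concatenate: 0000100110010000 = 0x990 (16 bits → U+0990).

U+0990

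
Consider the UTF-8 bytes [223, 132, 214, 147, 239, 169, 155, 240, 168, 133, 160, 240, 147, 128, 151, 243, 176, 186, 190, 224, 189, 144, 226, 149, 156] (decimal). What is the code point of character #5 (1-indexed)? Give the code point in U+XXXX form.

Offset 0: leading byte 0xDF = 11011111 → 2-byte char #1 = DF 84.
Offset 2: leading byte 0xD6 = 11010110 → 2-byte char #2 = D6 93.
Offset 4: leading byte 0xEF = 11101111 → 3-byte char #3 = EF A9 9B.
Offset 7: leading byte 0xF0 = 11110000 → 4-byte char #4 = F0 A8 85 A0.
Offset 11: leading byte 0xF0 = 11110000 → 4-byte char #5 = F0 93 80 97.
Leading byte 0xF0 = 11110000 matches 11110xxx → 4-byte sequence.
Byte 1: 0xF0 = 11110000, payload 000 (3 bits).
Byte 2: 0x93 = 10010011 (10xxxxxx ✓), payload 010011.
Byte 3: 0x80 = 10000000 (10xxxxxx ✓), payload 000000.
Byte 4: 0x97 = 10010111 (10xxxxxx ✓), payload 010111.
Concatenate: 000010011000000010111 = 0x13017 (21 bits → U+13017).

U+13017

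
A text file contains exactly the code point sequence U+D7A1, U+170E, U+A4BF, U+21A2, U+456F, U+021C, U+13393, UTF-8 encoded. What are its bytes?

U+D7A1: 3-byte form → ED 9E A1.
U+170E: 3-byte form → E1 9C 8E.
U+A4BF: 3-byte form → EA 92 BF.
U+21A2: 3-byte form → E2 86 A2.
U+456F: 3-byte form → E4 95 AF.
U+021C: 2-byte form → C8 9C.
U+13393: 4-byte form → F0 93 8E 93.
Concatenated (21 bytes): ED 9E A1 E1 9C 8E EA 92 BF E2 86 A2 E4 95 AF C8 9C F0 93 8E 93.

ED 9E A1 E1 9C 8E EA 92 BF E2 86 A2 E4 95 AF C8 9C F0 93 8E 93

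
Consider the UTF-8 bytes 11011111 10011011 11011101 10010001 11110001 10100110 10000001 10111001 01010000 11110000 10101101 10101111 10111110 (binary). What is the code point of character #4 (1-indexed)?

Offset 0: leading byte 0xDF = 11011111 → 2-byte char #1 = DF 9B.
Offset 2: leading byte 0xDD = 11011101 → 2-byte char #2 = DD 91.
Offset 4: leading byte 0xF1 = 11110001 → 4-byte char #3 = F1 A6 81 B9.
Offset 8: leading byte 0x50 = 01010000 → 1-byte char #4 = 50.
Leading byte 0x50 = 01010000 matches 0xxxxxxx → 1-byte sequence.
Byte 1: 0x50 = 01010000, payload 1010000 (7 bits).
Concatenate: 1010000 = 0x50 (7 bits → U+0050).

U+0050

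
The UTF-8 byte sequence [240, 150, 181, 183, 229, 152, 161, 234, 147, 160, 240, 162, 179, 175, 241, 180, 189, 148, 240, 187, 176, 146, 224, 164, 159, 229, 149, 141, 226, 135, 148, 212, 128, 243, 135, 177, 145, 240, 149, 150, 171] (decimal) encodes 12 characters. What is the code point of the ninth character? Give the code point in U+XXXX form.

Offset 0: leading byte 0xF0 = 11110000 → 4-byte char #1 = F0 96 B5 B7.
Offset 4: leading byte 0xE5 = 11100101 → 3-byte char #2 = E5 98 A1.
Offset 7: leading byte 0xEA = 11101010 → 3-byte char #3 = EA 93 A0.
Offset 10: leading byte 0xF0 = 11110000 → 4-byte char #4 = F0 A2 B3 AF.
Offset 14: leading byte 0xF1 = 11110001 → 4-byte char #5 = F1 B4 BD 94.
Offset 18: leading byte 0xF0 = 11110000 → 4-byte char #6 = F0 BB B0 92.
Offset 22: leading byte 0xE0 = 11100000 → 3-byte char #7 = E0 A4 9F.
Offset 25: leading byte 0xE5 = 11100101 → 3-byte char #8 = E5 95 8D.
Offset 28: leading byte 0xE2 = 11100010 → 3-byte char #9 = E2 87 94.
Leading byte 0xE2 = 11100010 matches 1110xxxx → 3-byte sequence.
Byte 1: 0xE2 = 11100010, payload 0010 (4 bits).
Byte 2: 0x87 = 10000111 (10xxxxxx ✓), payload 000111.
Byte 3: 0x94 = 10010100 (10xxxxxx ✓), payload 010100.
Concatenate: 0010000111010100 = 0x21D4 (16 bits → U+21D4).

U+21D4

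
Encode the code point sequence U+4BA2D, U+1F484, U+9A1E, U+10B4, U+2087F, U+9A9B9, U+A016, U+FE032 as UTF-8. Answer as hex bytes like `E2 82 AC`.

U+4BA2D: 4-byte form → F1 8B A8 AD.
U+1F484: 4-byte form → F0 9F 92 84.
U+9A1E: 3-byte form → E9 A8 9E.
U+10B4: 3-byte form → E1 82 B4.
U+2087F: 4-byte form → F0 A0 A1 BF.
U+9A9B9: 4-byte form → F2 9A A6 B9.
U+A016: 3-byte form → EA 80 96.
U+FE032: 4-byte form → F3 BE 80 B2.
Concatenated (29 bytes): F1 8B A8 AD F0 9F 92 84 E9 A8 9E E1 82 B4 F0 A0 A1 BF F2 9A A6 B9 EA 80 96 F3 BE 80 B2.

F1 8B A8 AD F0 9F 92 84 E9 A8 9E E1 82 B4 F0 A0 A1 BF F2 9A A6 B9 EA 80 96 F3 BE 80 B2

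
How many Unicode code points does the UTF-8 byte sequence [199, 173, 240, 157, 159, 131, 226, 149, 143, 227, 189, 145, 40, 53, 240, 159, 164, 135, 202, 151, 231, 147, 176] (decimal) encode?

9

Byte at offset 0: 0xC7 = 11000111 → 2-byte char (#1). Advance 2.
Byte at offset 2: 0xF0 = 11110000 → 4-byte char (#2). Advance 4.
Byte at offset 6: 0xE2 = 11100010 → 3-byte char (#3). Advance 3.
Byte at offset 9: 0xE3 = 11100011 → 3-byte char (#4). Advance 3.
Byte at offset 12: 0x28 = 00101000 → 1-byte char (#5). Advance 1.
Byte at offset 13: 0x35 = 00110101 → 1-byte char (#6). Advance 1.
Byte at offset 14: 0xF0 = 11110000 → 4-byte char (#7). Advance 4.
Byte at offset 18: 0xCA = 11001010 → 2-byte char (#8). Advance 2.
Byte at offset 20: 0xE7 = 11100111 → 3-byte char (#9). Advance 3.
Reached end at offset 23 after 9 code points.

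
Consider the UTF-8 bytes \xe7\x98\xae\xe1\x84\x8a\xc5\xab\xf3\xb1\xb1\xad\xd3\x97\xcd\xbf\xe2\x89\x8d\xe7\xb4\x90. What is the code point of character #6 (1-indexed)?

Offset 0: leading byte 0xE7 = 11100111 → 3-byte char #1 = E7 98 AE.
Offset 3: leading byte 0xE1 = 11100001 → 3-byte char #2 = E1 84 8A.
Offset 6: leading byte 0xC5 = 11000101 → 2-byte char #3 = C5 AB.
Offset 8: leading byte 0xF3 = 11110011 → 4-byte char #4 = F3 B1 B1 AD.
Offset 12: leading byte 0xD3 = 11010011 → 2-byte char #5 = D3 97.
Offset 14: leading byte 0xCD = 11001101 → 2-byte char #6 = CD BF.
Leading byte 0xCD = 11001101 matches 110xxxxx → 2-byte sequence.
Byte 1: 0xCD = 11001101, payload 01101 (5 bits).
Byte 2: 0xBF = 10111111 (10xxxxxx ✓), payload 111111.
Concatenate: 01101111111 = 0x37F (11 bits → U+037F).

U+037F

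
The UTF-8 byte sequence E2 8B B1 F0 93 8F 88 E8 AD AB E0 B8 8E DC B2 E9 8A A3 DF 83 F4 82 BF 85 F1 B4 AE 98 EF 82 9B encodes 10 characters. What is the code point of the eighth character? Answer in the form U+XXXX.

Offset 0: leading byte 0xE2 = 11100010 → 3-byte char #1 = E2 8B B1.
Offset 3: leading byte 0xF0 = 11110000 → 4-byte char #2 = F0 93 8F 88.
Offset 7: leading byte 0xE8 = 11101000 → 3-byte char #3 = E8 AD AB.
Offset 10: leading byte 0xE0 = 11100000 → 3-byte char #4 = E0 B8 8E.
Offset 13: leading byte 0xDC = 11011100 → 2-byte char #5 = DC B2.
Offset 15: leading byte 0xE9 = 11101001 → 3-byte char #6 = E9 8A A3.
Offset 18: leading byte 0xDF = 11011111 → 2-byte char #7 = DF 83.
Offset 20: leading byte 0xF4 = 11110100 → 4-byte char #8 = F4 82 BF 85.
Leading byte 0xF4 = 11110100 matches 11110xxx → 4-byte sequence.
Byte 1: 0xF4 = 11110100, payload 100 (3 bits).
Byte 2: 0x82 = 10000010 (10xxxxxx ✓), payload 000010.
Byte 3: 0xBF = 10111111 (10xxxxxx ✓), payload 111111.
Byte 4: 0x85 = 10000101 (10xxxxxx ✓), payload 000101.
Concatenate: 100000010111111000101 = 0x102FC5 (21 bits → U+102FC5).

U+102FC5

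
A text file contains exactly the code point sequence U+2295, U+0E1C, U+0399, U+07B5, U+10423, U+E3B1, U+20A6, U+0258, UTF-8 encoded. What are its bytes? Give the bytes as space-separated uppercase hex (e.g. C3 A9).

E2 8A 95 E0 B8 9C CE 99 DE B5 F0 90 90 A3 EE 8E B1 E2 82 A6 C9 98

U+2295: 3-byte form → E2 8A 95.
U+0E1C: 3-byte form → E0 B8 9C.
U+0399: 2-byte form → CE 99.
U+07B5: 2-byte form → DE B5.
U+10423: 4-byte form → F0 90 90 A3.
U+E3B1: 3-byte form → EE 8E B1.
U+20A6: 3-byte form → E2 82 A6.
U+0258: 2-byte form → C9 98.
Concatenated (22 bytes): E2 8A 95 E0 B8 9C CE 99 DE B5 F0 90 90 A3 EE 8E B1 E2 82 A6 C9 98.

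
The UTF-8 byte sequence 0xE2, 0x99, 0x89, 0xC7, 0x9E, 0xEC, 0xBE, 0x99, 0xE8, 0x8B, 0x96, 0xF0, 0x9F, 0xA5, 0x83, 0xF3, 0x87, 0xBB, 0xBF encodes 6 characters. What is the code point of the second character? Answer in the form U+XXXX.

U+01DE

Offset 0: leading byte 0xE2 = 11100010 → 3-byte char #1 = E2 99 89.
Offset 3: leading byte 0xC7 = 11000111 → 2-byte char #2 = C7 9E.
Leading byte 0xC7 = 11000111 matches 110xxxxx → 2-byte sequence.
Byte 1: 0xC7 = 11000111, payload 00111 (5 bits).
Byte 2: 0x9E = 10011110 (10xxxxxx ✓), payload 011110.
Concatenate: 00111011110 = 0x1DE (11 bits → U+01DE).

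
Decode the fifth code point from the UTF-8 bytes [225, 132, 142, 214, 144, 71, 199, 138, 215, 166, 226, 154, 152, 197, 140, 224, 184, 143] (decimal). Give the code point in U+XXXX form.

U+05E6

Offset 0: leading byte 0xE1 = 11100001 → 3-byte char #1 = E1 84 8E.
Offset 3: leading byte 0xD6 = 11010110 → 2-byte char #2 = D6 90.
Offset 5: leading byte 0x47 = 01000111 → 1-byte char #3 = 47.
Offset 6: leading byte 0xC7 = 11000111 → 2-byte char #4 = C7 8A.
Offset 8: leading byte 0xD7 = 11010111 → 2-byte char #5 = D7 A6.
Leading byte 0xD7 = 11010111 matches 110xxxxx → 2-byte sequence.
Byte 1: 0xD7 = 11010111, payload 10111 (5 bits).
Byte 2: 0xA6 = 10100110 (10xxxxxx ✓), payload 100110.
Concatenate: 10111100110 = 0x5E6 (11 bits → U+05E6).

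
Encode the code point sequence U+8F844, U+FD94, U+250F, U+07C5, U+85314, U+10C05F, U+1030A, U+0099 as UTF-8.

U+8F844: 4-byte form → F2 8F A1 84.
U+FD94: 3-byte form → EF B6 94.
U+250F: 3-byte form → E2 94 8F.
U+07C5: 2-byte form → DF 85.
U+85314: 4-byte form → F2 85 8C 94.
U+10C05F: 4-byte form → F4 8C 81 9F.
U+1030A: 4-byte form → F0 90 8C 8A.
U+0099: 2-byte form → C2 99.
Concatenated (26 bytes): F2 8F A1 84 EF B6 94 E2 94 8F DF 85 F2 85 8C 94 F4 8C 81 9F F0 90 8C 8A C2 99.

F2 8F A1 84 EF B6 94 E2 94 8F DF 85 F2 85 8C 94 F4 8C 81 9F F0 90 8C 8A C2 99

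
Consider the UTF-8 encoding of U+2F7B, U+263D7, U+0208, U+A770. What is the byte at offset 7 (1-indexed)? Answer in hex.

1-indexed offset 7 is 0-indexed offset 6.
U+2F7B → 3-byte form E2 BD BB at offsets 0–2.
U+263D7 → 4-byte form F0 A6 8F 97 at offsets 3–6.
Offset 6 falls in char 2's range; it's byte 4 of F0 A6 8F 97 = 0x97.

0x97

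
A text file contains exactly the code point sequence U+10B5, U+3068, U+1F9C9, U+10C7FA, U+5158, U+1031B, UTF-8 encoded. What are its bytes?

U+10B5: 3-byte form → E1 82 B5.
U+3068: 3-byte form → E3 81 A8.
U+1F9C9: 4-byte form → F0 9F A7 89.
U+10C7FA: 4-byte form → F4 8C 9F BA.
U+5158: 3-byte form → E5 85 98.
U+1031B: 4-byte form → F0 90 8C 9B.
Concatenated (21 bytes): E1 82 B5 E3 81 A8 F0 9F A7 89 F4 8C 9F BA E5 85 98 F0 90 8C 9B.

E1 82 B5 E3 81 A8 F0 9F A7 89 F4 8C 9F BA E5 85 98 F0 90 8C 9B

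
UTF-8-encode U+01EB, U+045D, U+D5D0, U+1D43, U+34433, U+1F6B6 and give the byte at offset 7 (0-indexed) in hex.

U+01EB → 2-byte form C7 AB at offsets 0–1.
U+045D → 2-byte form D1 9D at offsets 2–3.
U+D5D0 → 3-byte form ED 97 90 at offsets 4–6.
U+1D43 → 3-byte form E1 B5 83 at offsets 7–9.
Offset 7 falls in char 4's range; it's byte 1 of E1 B5 83 = 0xE1.

0xE1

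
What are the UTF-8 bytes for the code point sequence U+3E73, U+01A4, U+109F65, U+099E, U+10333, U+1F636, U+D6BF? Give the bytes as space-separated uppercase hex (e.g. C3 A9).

U+3E73: 3-byte form → E3 B9 B3.
U+01A4: 2-byte form → C6 A4.
U+109F65: 4-byte form → F4 89 BD A5.
U+099E: 3-byte form → E0 A6 9E.
U+10333: 4-byte form → F0 90 8C B3.
U+1F636: 4-byte form → F0 9F 98 B6.
U+D6BF: 3-byte form → ED 9A BF.
Concatenated (23 bytes): E3 B9 B3 C6 A4 F4 89 BD A5 E0 A6 9E F0 90 8C B3 F0 9F 98 B6 ED 9A BF.

E3 B9 B3 C6 A4 F4 89 BD A5 E0 A6 9E F0 90 8C B3 F0 9F 98 B6 ED 9A BF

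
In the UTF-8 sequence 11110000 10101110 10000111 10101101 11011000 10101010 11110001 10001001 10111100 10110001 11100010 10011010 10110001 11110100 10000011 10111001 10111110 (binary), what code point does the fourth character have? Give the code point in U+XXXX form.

U+26B1

Offset 0: leading byte 0xF0 = 11110000 → 4-byte char #1 = F0 AE 87 AD.
Offset 4: leading byte 0xD8 = 11011000 → 2-byte char #2 = D8 AA.
Offset 6: leading byte 0xF1 = 11110001 → 4-byte char #3 = F1 89 BC B1.
Offset 10: leading byte 0xE2 = 11100010 → 3-byte char #4 = E2 9A B1.
Leading byte 0xE2 = 11100010 matches 1110xxxx → 3-byte sequence.
Byte 1: 0xE2 = 11100010, payload 0010 (4 bits).
Byte 2: 0x9A = 10011010 (10xxxxxx ✓), payload 011010.
Byte 3: 0xB1 = 10110001 (10xxxxxx ✓), payload 110001.
Concatenate: 0010011010110001 = 0x26B1 (16 bits → U+26B1).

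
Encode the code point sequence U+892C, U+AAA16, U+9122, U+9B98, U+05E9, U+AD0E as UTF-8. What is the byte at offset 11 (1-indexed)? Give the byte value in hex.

1-indexed offset 11 is 0-indexed offset 10.
U+892C → 3-byte form E8 A4 AC at offsets 0–2.
U+AAA16 → 4-byte form F2 AA A8 96 at offsets 3–6.
U+9122 → 3-byte form E9 84 A2 at offsets 7–9.
U+9B98 → 3-byte form E9 AE 98 at offsets 10–12.
Offset 10 falls in char 4's range; it's byte 1 of E9 AE 98 = 0xE9.

0xE9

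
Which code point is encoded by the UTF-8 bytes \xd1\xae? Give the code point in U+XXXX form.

U+046E

Leading byte 0xD1 = 11010001 matches 110xxxxx → 2-byte sequence.
Byte 1: 0xD1 = 11010001, payload 10001 (5 bits).
Byte 2: 0xAE = 10101110 (10xxxxxx ✓), payload 101110.
Concatenate: 10001101110 = 0x46E (11 bits → U+046E).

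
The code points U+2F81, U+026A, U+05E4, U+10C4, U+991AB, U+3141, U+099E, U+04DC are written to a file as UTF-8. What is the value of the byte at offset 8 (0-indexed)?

U+2F81 → 3-byte form E2 BE 81 at offsets 0–2.
U+026A → 2-byte form C9 AA at offsets 3–4.
U+05E4 → 2-byte form D7 A4 at offsets 5–6.
U+10C4 → 3-byte form E1 83 84 at offsets 7–9.
Offset 8 falls in char 4's range; it's byte 2 of E1 83 84 = 0x83.

0x83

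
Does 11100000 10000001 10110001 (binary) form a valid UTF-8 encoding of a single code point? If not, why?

Leading byte 0xE0 = 11100000 → 3-byte form.
Continuation bytes all match 10xxxxxx. Payload decodes to 0x71.
But 0x71 < 0x800, the minimum for a 3-byte sequence — this is an overlong encoding.

invalid (overlong encoding)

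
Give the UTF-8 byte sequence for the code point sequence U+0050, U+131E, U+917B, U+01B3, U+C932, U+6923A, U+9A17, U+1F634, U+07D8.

U+0050: 1-byte form → 50.
U+131E: 3-byte form → E1 8C 9E.
U+917B: 3-byte form → E9 85 BB.
U+01B3: 2-byte form → C6 B3.
U+C932: 3-byte form → EC A4 B2.
U+6923A: 4-byte form → F1 A9 88 BA.
U+9A17: 3-byte form → E9 A8 97.
U+1F634: 4-byte form → F0 9F 98 B4.
U+07D8: 2-byte form → DF 98.
Concatenated (25 bytes): 50 E1 8C 9E E9 85 BB C6 B3 EC A4 B2 F1 A9 88 BA E9 A8 97 F0 9F 98 B4 DF 98.

50 E1 8C 9E E9 85 BB C6 B3 EC A4 B2 F1 A9 88 BA E9 A8 97 F0 9F 98 B4 DF 98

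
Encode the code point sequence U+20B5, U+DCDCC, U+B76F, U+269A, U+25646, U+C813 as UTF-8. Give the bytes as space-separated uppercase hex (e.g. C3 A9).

U+20B5: 3-byte form → E2 82 B5.
U+DCDCC: 4-byte form → F3 9C B7 8C.
U+B76F: 3-byte form → EB 9D AF.
U+269A: 3-byte form → E2 9A 9A.
U+25646: 4-byte form → F0 A5 99 86.
U+C813: 3-byte form → EC A0 93.
Concatenated (20 bytes): E2 82 B5 F3 9C B7 8C EB 9D AF E2 9A 9A F0 A5 99 86 EC A0 93.

E2 82 B5 F3 9C B7 8C EB 9D AF E2 9A 9A F0 A5 99 86 EC A0 93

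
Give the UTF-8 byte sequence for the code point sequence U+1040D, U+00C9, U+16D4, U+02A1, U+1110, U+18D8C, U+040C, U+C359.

F0 90 90 8D C3 89 E1 9B 94 CA A1 E1 84 90 F0 98 B6 8C D0 8C EC 8D 99

U+1040D: 4-byte form → F0 90 90 8D.
U+00C9: 2-byte form → C3 89.
U+16D4: 3-byte form → E1 9B 94.
U+02A1: 2-byte form → CA A1.
U+1110: 3-byte form → E1 84 90.
U+18D8C: 4-byte form → F0 98 B6 8C.
U+040C: 2-byte form → D0 8C.
U+C359: 3-byte form → EC 8D 99.
Concatenated (23 bytes): F0 90 90 8D C3 89 E1 9B 94 CA A1 E1 84 90 F0 98 B6 8C D0 8C EC 8D 99.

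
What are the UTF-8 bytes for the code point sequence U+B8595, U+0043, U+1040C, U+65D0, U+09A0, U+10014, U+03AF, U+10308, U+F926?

U+B8595: 4-byte form → F2 B8 96 95.
U+0043: 1-byte form → 43.
U+1040C: 4-byte form → F0 90 90 8C.
U+65D0: 3-byte form → E6 97 90.
U+09A0: 3-byte form → E0 A6 A0.
U+10014: 4-byte form → F0 90 80 94.
U+03AF: 2-byte form → CE AF.
U+10308: 4-byte form → F0 90 8C 88.
U+F926: 3-byte form → EF A4 A6.
Concatenated (28 bytes): F2 B8 96 95 43 F0 90 90 8C E6 97 90 E0 A6 A0 F0 90 80 94 CE AF F0 90 8C 88 EF A4 A6.

F2 B8 96 95 43 F0 90 90 8C E6 97 90 E0 A6 A0 F0 90 80 94 CE AF F0 90 8C 88 EF A4 A6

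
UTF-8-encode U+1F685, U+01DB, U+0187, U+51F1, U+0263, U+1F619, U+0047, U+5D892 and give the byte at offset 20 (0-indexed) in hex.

0xA2

U+1F685 → 4-byte form F0 9F 9A 85 at offsets 0–3.
U+01DB → 2-byte form C7 9B at offsets 4–5.
U+0187 → 2-byte form C6 87 at offsets 6–7.
U+51F1 → 3-byte form E5 87 B1 at offsets 8–10.
U+0263 → 2-byte form C9 A3 at offsets 11–12.
U+1F619 → 4-byte form F0 9F 98 99 at offsets 13–16.
U+0047 → 1-byte form 47 at offsets 17–17.
U+5D892 → 4-byte form F1 9D A2 92 at offsets 18–21.
Offset 20 falls in char 8's range; it's byte 3 of F1 9D A2 92 = 0xA2.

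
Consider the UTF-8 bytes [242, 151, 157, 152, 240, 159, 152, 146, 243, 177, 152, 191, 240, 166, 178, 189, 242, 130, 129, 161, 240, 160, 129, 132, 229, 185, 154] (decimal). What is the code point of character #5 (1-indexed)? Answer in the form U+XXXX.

Offset 0: leading byte 0xF2 = 11110010 → 4-byte char #1 = F2 97 9D 98.
Offset 4: leading byte 0xF0 = 11110000 → 4-byte char #2 = F0 9F 98 92.
Offset 8: leading byte 0xF3 = 11110011 → 4-byte char #3 = F3 B1 98 BF.
Offset 12: leading byte 0xF0 = 11110000 → 4-byte char #4 = F0 A6 B2 BD.
Offset 16: leading byte 0xF2 = 11110010 → 4-byte char #5 = F2 82 81 A1.
Leading byte 0xF2 = 11110010 matches 11110xxx → 4-byte sequence.
Byte 1: 0xF2 = 11110010, payload 010 (3 bits).
Byte 2: 0x82 = 10000010 (10xxxxxx ✓), payload 000010.
Byte 3: 0x81 = 10000001 (10xxxxxx ✓), payload 000001.
Byte 4: 0xA1 = 10100001 (10xxxxxx ✓), payload 100001.
Concatenate: 010000010000001100001 = 0x82061 (21 bits → U+82061).

U+82061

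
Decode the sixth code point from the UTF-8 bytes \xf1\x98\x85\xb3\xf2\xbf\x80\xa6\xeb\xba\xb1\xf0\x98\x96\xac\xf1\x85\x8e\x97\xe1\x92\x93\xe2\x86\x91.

Offset 0: leading byte 0xF1 = 11110001 → 4-byte char #1 = F1 98 85 B3.
Offset 4: leading byte 0xF2 = 11110010 → 4-byte char #2 = F2 BF 80 A6.
Offset 8: leading byte 0xEB = 11101011 → 3-byte char #3 = EB BA B1.
Offset 11: leading byte 0xF0 = 11110000 → 4-byte char #4 = F0 98 96 AC.
Offset 15: leading byte 0xF1 = 11110001 → 4-byte char #5 = F1 85 8E 97.
Offset 19: leading byte 0xE1 = 11100001 → 3-byte char #6 = E1 92 93.
Leading byte 0xE1 = 11100001 matches 1110xxxx → 3-byte sequence.
Byte 1: 0xE1 = 11100001, payload 0001 (4 bits).
Byte 2: 0x92 = 10010010 (10xxxxxx ✓), payload 010010.
Byte 3: 0x93 = 10010011 (10xxxxxx ✓), payload 010011.
Concatenate: 0001010010010011 = 0x1493 (16 bits → U+1493).

U+1493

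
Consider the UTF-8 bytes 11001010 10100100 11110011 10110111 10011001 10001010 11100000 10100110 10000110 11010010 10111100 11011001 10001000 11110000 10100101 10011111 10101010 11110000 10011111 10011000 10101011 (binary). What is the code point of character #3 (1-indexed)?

Offset 0: leading byte 0xCA = 11001010 → 2-byte char #1 = CA A4.
Offset 2: leading byte 0xF3 = 11110011 → 4-byte char #2 = F3 B7 99 8A.
Offset 6: leading byte 0xE0 = 11100000 → 3-byte char #3 = E0 A6 86.
Leading byte 0xE0 = 11100000 matches 1110xxxx → 3-byte sequence.
Byte 1: 0xE0 = 11100000, payload 0000 (4 bits).
Byte 2: 0xA6 = 10100110 (10xxxxxx ✓), payload 100110.
Byte 3: 0x86 = 10000110 (10xxxxxx ✓), payload 000110.
Concatenate: 0000100110000110 = 0x986 (16 bits → U+0986).

U+0986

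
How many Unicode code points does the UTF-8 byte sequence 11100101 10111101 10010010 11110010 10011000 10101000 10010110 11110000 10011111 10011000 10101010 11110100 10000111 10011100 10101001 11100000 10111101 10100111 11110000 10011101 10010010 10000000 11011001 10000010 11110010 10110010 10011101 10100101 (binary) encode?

8

Byte at offset 0: 0xE5 = 11100101 → 3-byte char (#1). Advance 3.
Byte at offset 3: 0xF2 = 11110010 → 4-byte char (#2). Advance 4.
Byte at offset 7: 0xF0 = 11110000 → 4-byte char (#3). Advance 4.
Byte at offset 11: 0xF4 = 11110100 → 4-byte char (#4). Advance 4.
Byte at offset 15: 0xE0 = 11100000 → 3-byte char (#5). Advance 3.
Byte at offset 18: 0xF0 = 11110000 → 4-byte char (#6). Advance 4.
Byte at offset 22: 0xD9 = 11011001 → 2-byte char (#7). Advance 2.
Byte at offset 24: 0xF2 = 11110010 → 4-byte char (#8). Advance 4.
Reached end at offset 28 after 8 code points.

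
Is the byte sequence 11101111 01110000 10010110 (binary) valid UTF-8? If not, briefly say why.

Leading byte 0xEF = 11101111 → 3-byte form.
Byte 2 is 0x70 = 01110000, which is not 10xxxxxx — expected a continuation byte.

invalid (non-continuation byte where continuation expected)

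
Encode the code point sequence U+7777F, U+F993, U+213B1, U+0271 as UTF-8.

U+7777F: 4-byte form → F1 B7 9D BF.
U+F993: 3-byte form → EF A6 93.
U+213B1: 4-byte form → F0 A1 8E B1.
U+0271: 2-byte form → C9 B1.
Concatenated (13 bytes): F1 B7 9D BF EF A6 93 F0 A1 8E B1 C9 B1.

F1 B7 9D BF EF A6 93 F0 A1 8E B1 C9 B1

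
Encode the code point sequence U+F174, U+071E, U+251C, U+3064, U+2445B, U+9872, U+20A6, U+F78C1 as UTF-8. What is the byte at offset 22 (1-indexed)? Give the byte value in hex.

1-indexed offset 22 is 0-indexed offset 21.
U+F174 → 3-byte form EF 85 B4 at offsets 0–2.
U+071E → 2-byte form DC 9E at offsets 3–4.
U+251C → 3-byte form E2 94 9C at offsets 5–7.
U+3064 → 3-byte form E3 81 A4 at offsets 8–10.
U+2445B → 4-byte form F0 A4 91 9B at offsets 11–14.
U+9872 → 3-byte form E9 A1 B2 at offsets 15–17.
U+20A6 → 3-byte form E2 82 A6 at offsets 18–20.
U+F78C1 → 4-byte form F3 B7 A3 81 at offsets 21–24.
Offset 21 falls in char 8's range; it's byte 1 of F3 B7 A3 81 = 0xF3.

0xF3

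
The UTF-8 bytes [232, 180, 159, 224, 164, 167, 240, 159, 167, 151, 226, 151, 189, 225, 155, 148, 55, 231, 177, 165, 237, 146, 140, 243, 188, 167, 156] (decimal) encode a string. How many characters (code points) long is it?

9

Byte at offset 0: 0xE8 = 11101000 → 3-byte char (#1). Advance 3.
Byte at offset 3: 0xE0 = 11100000 → 3-byte char (#2). Advance 3.
Byte at offset 6: 0xF0 = 11110000 → 4-byte char (#3). Advance 4.
Byte at offset 10: 0xE2 = 11100010 → 3-byte char (#4). Advance 3.
Byte at offset 13: 0xE1 = 11100001 → 3-byte char (#5). Advance 3.
Byte at offset 16: 0x37 = 00110111 → 1-byte char (#6). Advance 1.
Byte at offset 17: 0xE7 = 11100111 → 3-byte char (#7). Advance 3.
Byte at offset 20: 0xED = 11101101 → 3-byte char (#8). Advance 3.
Byte at offset 23: 0xF3 = 11110011 → 4-byte char (#9). Advance 4.
Reached end at offset 27 after 9 code points.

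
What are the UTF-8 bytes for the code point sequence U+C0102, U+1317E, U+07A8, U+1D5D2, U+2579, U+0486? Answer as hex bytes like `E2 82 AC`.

U+C0102: 4-byte form → F3 80 84 82.
U+1317E: 4-byte form → F0 93 85 BE.
U+07A8: 2-byte form → DE A8.
U+1D5D2: 4-byte form → F0 9D 97 92.
U+2579: 3-byte form → E2 95 B9.
U+0486: 2-byte form → D2 86.
Concatenated (19 bytes): F3 80 84 82 F0 93 85 BE DE A8 F0 9D 97 92 E2 95 B9 D2 86.

F3 80 84 82 F0 93 85 BE DE A8 F0 9D 97 92 E2 95 B9 D2 86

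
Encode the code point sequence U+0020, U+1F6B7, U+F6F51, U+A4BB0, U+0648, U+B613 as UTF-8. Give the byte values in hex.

U+0020: 1-byte form → 20.
U+1F6B7: 4-byte form → F0 9F 9A B7.
U+F6F51: 4-byte form → F3 B6 BD 91.
U+A4BB0: 4-byte form → F2 A4 AE B0.
U+0648: 2-byte form → D9 88.
U+B613: 3-byte form → EB 98 93.
Concatenated (18 bytes): 20 F0 9F 9A B7 F3 B6 BD 91 F2 A4 AE B0 D9 88 EB 98 93.

20 F0 9F 9A B7 F3 B6 BD 91 F2 A4 AE B0 D9 88 EB 98 93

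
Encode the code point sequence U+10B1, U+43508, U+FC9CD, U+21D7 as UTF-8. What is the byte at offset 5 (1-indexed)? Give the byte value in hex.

1-indexed offset 5 is 0-indexed offset 4.
U+10B1 → 3-byte form E1 82 B1 at offsets 0–2.
U+43508 → 4-byte form F1 83 94 88 at offsets 3–6.
Offset 4 falls in char 2's range; it's byte 2 of F1 83 94 88 = 0x83.

0x83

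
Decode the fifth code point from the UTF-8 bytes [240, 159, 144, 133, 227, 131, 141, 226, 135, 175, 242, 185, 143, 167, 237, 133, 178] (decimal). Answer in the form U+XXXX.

Offset 0: leading byte 0xF0 = 11110000 → 4-byte char #1 = F0 9F 90 85.
Offset 4: leading byte 0xE3 = 11100011 → 3-byte char #2 = E3 83 8D.
Offset 7: leading byte 0xE2 = 11100010 → 3-byte char #3 = E2 87 AF.
Offset 10: leading byte 0xF2 = 11110010 → 4-byte char #4 = F2 B9 8F A7.
Offset 14: leading byte 0xED = 11101101 → 3-byte char #5 = ED 85 B2.
Leading byte 0xED = 11101101 matches 1110xxxx → 3-byte sequence.
Byte 1: 0xED = 11101101, payload 1101 (4 bits).
Byte 2: 0x85 = 10000101 (10xxxxxx ✓), payload 000101.
Byte 3: 0xB2 = 10110010 (10xxxxxx ✓), payload 110010.
Concatenate: 1101000101110010 = 0xD172 (16 bits → U+D172).

U+D172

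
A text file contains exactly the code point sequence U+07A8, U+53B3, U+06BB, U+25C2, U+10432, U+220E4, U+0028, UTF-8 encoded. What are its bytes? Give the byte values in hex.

DE A8 E5 8E B3 DA BB E2 97 82 F0 90 90 B2 F0 A2 83 A4 28

U+07A8: 2-byte form → DE A8.
U+53B3: 3-byte form → E5 8E B3.
U+06BB: 2-byte form → DA BB.
U+25C2: 3-byte form → E2 97 82.
U+10432: 4-byte form → F0 90 90 B2.
U+220E4: 4-byte form → F0 A2 83 A4.
U+0028: 1-byte form → 28.
Concatenated (19 bytes): DE A8 E5 8E B3 DA BB E2 97 82 F0 90 90 B2 F0 A2 83 A4 28.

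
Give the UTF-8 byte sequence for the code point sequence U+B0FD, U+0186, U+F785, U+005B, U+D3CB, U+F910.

EB 83 BD C6 86 EF 9E 85 5B ED 8F 8B EF A4 90

U+B0FD: 3-byte form → EB 83 BD.
U+0186: 2-byte form → C6 86.
U+F785: 3-byte form → EF 9E 85.
U+005B: 1-byte form → 5B.
U+D3CB: 3-byte form → ED 8F 8B.
U+F910: 3-byte form → EF A4 90.
Concatenated (15 bytes): EB 83 BD C6 86 EF 9E 85 5B ED 8F 8B EF A4 90.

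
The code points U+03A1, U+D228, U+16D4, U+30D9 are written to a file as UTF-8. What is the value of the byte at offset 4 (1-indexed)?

1-indexed offset 4 is 0-indexed offset 3.
U+03A1 → 2-byte form CE A1 at offsets 0–1.
U+D228 → 3-byte form ED 88 A8 at offsets 2–4.
Offset 3 falls in char 2's range; it's byte 2 of ED 88 A8 = 0x88.

0x88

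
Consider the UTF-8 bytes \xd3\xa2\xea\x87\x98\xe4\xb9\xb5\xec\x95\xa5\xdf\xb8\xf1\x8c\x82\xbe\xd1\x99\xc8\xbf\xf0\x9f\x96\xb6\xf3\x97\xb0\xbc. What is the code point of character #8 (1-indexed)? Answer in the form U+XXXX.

Offset 0: leading byte 0xD3 = 11010011 → 2-byte char #1 = D3 A2.
Offset 2: leading byte 0xEA = 11101010 → 3-byte char #2 = EA 87 98.
Offset 5: leading byte 0xE4 = 11100100 → 3-byte char #3 = E4 B9 B5.
Offset 8: leading byte 0xEC = 11101100 → 3-byte char #4 = EC 95 A5.
Offset 11: leading byte 0xDF = 11011111 → 2-byte char #5 = DF B8.
Offset 13: leading byte 0xF1 = 11110001 → 4-byte char #6 = F1 8C 82 BE.
Offset 17: leading byte 0xD1 = 11010001 → 2-byte char #7 = D1 99.
Offset 19: leading byte 0xC8 = 11001000 → 2-byte char #8 = C8 BF.
Leading byte 0xC8 = 11001000 matches 110xxxxx → 2-byte sequence.
Byte 1: 0xC8 = 11001000, payload 01000 (5 bits).
Byte 2: 0xBF = 10111111 (10xxxxxx ✓), payload 111111.
Concatenate: 01000111111 = 0x23F (11 bits → U+023F).

U+023F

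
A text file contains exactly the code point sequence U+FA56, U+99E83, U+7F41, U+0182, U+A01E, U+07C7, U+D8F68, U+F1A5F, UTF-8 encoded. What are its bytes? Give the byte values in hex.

EF A9 96 F2 99 BA 83 E7 BD 81 C6 82 EA 80 9E DF 87 F3 98 BD A8 F3 B1 A9 9F

U+FA56: 3-byte form → EF A9 96.
U+99E83: 4-byte form → F2 99 BA 83.
U+7F41: 3-byte form → E7 BD 81.
U+0182: 2-byte form → C6 82.
U+A01E: 3-byte form → EA 80 9E.
U+07C7: 2-byte form → DF 87.
U+D8F68: 4-byte form → F3 98 BD A8.
U+F1A5F: 4-byte form → F3 B1 A9 9F.
Concatenated (25 bytes): EF A9 96 F2 99 BA 83 E7 BD 81 C6 82 EA 80 9E DF 87 F3 98 BD A8 F3 B1 A9 9F.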